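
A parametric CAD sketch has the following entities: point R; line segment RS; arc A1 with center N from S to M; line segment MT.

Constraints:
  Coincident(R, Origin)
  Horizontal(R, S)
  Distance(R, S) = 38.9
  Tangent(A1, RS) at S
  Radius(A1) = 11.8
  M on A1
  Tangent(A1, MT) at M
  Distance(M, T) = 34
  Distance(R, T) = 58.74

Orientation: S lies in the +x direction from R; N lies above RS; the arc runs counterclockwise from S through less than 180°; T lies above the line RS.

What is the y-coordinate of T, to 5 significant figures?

47.523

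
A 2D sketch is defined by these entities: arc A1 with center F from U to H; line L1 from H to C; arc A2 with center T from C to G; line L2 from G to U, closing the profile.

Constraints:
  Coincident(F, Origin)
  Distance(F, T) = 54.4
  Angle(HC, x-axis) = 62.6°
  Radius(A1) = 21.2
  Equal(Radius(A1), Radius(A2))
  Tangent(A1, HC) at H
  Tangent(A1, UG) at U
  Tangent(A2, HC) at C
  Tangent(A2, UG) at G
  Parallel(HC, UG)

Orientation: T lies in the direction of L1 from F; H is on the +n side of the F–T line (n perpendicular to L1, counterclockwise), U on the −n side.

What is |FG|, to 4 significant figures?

58.38

Tangency of A1 to both parallel lines with radius 21.2 puts H and U at F ± 21.2·n: H = (-18.82, 9.756), U = (18.82, -9.756). Equal radii place C and G the same way about T: C = T + 21.2·n = (6.213, 58.05), G = T − 21.2·n = (43.86, 38.54). Then |FG| = |G − F| = 58.38.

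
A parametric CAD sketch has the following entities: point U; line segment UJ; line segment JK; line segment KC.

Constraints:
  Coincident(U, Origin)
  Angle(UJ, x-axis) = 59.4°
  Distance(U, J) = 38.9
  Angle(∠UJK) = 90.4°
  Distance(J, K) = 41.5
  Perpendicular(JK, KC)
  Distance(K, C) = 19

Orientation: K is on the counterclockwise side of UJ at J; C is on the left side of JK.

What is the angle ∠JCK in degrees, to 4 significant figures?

65.40°

∠UJK = 90.4°, so JK runs at 59.4° + (180° − 90.4°) = 149.0° from the x-axis; with |JK| = 41.5, K = J + 41.5·(cos 149.0°, sin 149.0°) = (-15.77, 54.86). JK ⟂ KC; with |KC| = 19.0 on the left of JK, C = K + 19.0·(-0.5150, -0.8572) = (-25.56, 38.57). Then cos ∠JCK = CJ·CK / (|CJ||CK|), giving 65.40°.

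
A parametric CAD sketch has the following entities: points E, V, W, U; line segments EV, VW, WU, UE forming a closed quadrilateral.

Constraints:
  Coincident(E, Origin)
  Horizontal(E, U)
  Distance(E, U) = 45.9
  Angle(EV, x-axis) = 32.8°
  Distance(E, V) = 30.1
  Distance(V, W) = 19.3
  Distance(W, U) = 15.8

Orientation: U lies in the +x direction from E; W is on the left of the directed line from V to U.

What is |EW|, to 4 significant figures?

47.29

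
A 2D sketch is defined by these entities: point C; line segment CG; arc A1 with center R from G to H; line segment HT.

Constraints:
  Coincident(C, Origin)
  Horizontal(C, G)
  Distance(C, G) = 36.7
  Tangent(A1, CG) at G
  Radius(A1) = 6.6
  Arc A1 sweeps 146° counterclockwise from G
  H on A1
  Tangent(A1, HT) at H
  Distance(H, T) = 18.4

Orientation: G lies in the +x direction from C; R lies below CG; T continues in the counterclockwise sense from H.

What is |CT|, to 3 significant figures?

53.2

On A1, G sits at bearing 90° from R; a 146° counterclockwise sweep puts H at bearing 236°, so H = R + 6.6·(cos 236°, sin 236°) = (33.0, -12.1). Tangency of A1 to HT means the radius RH is perpendicular to HT, so HT runs along (−sin 236°, cos 236°); with |HT| = 18.4, T = (48.3, -22.4). Then |CT| = |T − C| = 53.2.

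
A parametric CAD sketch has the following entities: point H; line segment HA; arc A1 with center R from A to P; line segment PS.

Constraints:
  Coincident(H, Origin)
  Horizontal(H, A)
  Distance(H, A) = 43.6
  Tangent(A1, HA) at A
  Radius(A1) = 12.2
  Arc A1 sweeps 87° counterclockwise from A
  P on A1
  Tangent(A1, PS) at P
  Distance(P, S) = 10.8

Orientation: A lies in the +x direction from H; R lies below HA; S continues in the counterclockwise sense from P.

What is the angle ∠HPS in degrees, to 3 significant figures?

107°

On A1, A sits at bearing 90° from R; an 87° counterclockwise sweep puts P at bearing 177°, so P = R + 12.2·(cos 177°, sin 177°) = (31.4, -11.6). A1 meets PS tangentially, so RP is at right angles to PS, so PS runs along (−sin 177°, cos 177°); with |PS| = 10.8, S = (30.9, -22.3). Then cos ∠HPS = PH·PS / (|PH||PS|), giving 107°.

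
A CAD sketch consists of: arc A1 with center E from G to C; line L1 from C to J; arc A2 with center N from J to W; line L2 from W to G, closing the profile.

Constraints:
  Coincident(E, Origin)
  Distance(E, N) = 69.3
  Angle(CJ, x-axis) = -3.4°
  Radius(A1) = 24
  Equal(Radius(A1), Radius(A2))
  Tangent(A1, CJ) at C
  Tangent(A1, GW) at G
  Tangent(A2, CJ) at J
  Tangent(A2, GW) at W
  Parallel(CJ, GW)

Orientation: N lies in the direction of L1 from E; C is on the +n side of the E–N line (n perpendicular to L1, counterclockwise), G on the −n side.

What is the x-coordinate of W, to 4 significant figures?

67.75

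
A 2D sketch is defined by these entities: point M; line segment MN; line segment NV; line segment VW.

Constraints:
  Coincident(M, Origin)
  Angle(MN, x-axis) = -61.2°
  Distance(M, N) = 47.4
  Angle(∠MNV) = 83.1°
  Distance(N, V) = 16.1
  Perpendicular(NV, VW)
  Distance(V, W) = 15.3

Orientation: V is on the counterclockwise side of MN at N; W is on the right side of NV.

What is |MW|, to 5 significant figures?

63.219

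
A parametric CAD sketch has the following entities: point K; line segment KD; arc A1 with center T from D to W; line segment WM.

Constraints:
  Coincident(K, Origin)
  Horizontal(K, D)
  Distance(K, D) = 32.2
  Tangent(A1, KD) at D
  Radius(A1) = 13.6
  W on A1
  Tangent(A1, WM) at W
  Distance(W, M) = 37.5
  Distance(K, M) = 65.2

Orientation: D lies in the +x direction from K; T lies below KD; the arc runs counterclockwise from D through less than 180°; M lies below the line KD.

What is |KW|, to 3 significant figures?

28.4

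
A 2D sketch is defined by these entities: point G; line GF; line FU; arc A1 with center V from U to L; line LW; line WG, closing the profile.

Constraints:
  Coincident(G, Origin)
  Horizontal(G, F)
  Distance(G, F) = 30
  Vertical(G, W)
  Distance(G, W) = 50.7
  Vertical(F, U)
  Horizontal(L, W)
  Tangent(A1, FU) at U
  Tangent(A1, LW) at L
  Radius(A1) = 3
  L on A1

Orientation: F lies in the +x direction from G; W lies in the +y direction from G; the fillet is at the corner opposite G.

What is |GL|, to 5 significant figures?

57.441

G is at the origin; G and F share the same y with |GF| = 30.0 and F on the +x side, so F = (30.000, 0.0000). GW is vertical with |GW| = 50.7 and W on the +y side, so W = (0.0000, 50.700). The virtual corner opposite G is at (30.000, 50.700). A1 meets FU tangentially, so VU is at right angles to FU and the tangent condition forces VL to be normal to LW, with radius 3.0, so the center V sits 3.0 in from both sides at V = (27.000, 47.700). That places the tangent points at U = (30.000, 47.700) on FU and L = (27.000, 50.700) on LW. Then |GL| = |L − G| = 57.441.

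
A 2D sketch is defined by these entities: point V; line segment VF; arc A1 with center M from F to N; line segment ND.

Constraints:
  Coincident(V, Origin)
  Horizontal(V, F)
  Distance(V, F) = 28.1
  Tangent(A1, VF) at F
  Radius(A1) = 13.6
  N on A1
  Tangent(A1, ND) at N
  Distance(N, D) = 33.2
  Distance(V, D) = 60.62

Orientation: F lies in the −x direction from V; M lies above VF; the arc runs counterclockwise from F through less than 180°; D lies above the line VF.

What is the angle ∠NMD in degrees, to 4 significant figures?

67.72°

Checks: |VF| = 28.10 ✓; |MN| = 13.60 ✓; ∠(MN, ND) = 90.00° ✓; |ND| = 33.20 ✓; |VD| = 60.62 ✓.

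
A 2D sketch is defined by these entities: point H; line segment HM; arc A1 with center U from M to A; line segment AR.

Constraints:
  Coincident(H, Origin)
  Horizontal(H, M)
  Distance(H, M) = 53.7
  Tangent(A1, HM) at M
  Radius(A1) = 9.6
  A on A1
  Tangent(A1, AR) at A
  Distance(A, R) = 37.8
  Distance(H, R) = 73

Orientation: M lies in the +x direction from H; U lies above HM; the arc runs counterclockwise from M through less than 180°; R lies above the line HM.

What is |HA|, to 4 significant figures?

64.14

Checks: ∠(UM, MH) = 90.00° ✓; |UM| = 9.600 ✓; |UA| = 9.600 ✓; ∠(UA, AR) = 90.00° ✓; |AR| = 37.80 ✓; |HR| = 73.00 ✓.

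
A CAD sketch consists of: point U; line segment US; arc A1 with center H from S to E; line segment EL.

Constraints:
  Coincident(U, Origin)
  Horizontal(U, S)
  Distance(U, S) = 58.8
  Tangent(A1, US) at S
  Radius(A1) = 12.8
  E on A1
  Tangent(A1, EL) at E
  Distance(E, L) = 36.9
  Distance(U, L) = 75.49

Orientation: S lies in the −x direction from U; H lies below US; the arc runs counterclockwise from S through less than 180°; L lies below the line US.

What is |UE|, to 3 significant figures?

72.7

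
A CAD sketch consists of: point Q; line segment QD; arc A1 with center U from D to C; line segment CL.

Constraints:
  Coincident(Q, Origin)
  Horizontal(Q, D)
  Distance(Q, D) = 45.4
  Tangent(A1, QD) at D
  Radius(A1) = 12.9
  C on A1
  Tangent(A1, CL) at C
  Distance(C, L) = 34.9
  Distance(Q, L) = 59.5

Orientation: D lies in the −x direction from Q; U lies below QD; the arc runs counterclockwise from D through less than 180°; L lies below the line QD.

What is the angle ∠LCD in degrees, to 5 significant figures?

116.34°

Q is at the origin; QD is horizontal with |QD| = 45.4 and D on the −x side, so D = (-45.400, 0.0000). Since A1 is tangent to QD there, UD ⟂ QD, so U = D + (0, -12.9) = (-45.400, -12.900). Since UC ⟂ CL (tangency), |UL| = √(12.9² + 34.9²) = 37.208 regardless of where C sits on A1. So L lies on both circle(Q, 59.5) and circle(U, 37.208); the below-QD intersection is L = (-34.501, -48.476). C is the foot of the tangent from L: C = (-55.659, -20.720).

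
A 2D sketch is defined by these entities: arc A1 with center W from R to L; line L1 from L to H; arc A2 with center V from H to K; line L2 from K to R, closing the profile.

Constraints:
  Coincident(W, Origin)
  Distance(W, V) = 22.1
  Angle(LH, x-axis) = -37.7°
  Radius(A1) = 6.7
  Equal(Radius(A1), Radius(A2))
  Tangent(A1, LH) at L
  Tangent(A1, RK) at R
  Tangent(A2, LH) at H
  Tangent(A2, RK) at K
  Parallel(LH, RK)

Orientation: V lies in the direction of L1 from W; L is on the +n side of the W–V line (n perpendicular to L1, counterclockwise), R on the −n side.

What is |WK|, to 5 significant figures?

23.093

The slot axis is L1's direction at -37.7°, so u = (cos -37.7°, sin -37.7°) = (0.79122, -0.61153) and n = (−sin -37.7°, cos -37.7°) = (0.61153, 0.79122). W is at the origin and V lies 22.1 along u from W, so V = 22.1·u = (17.486, -13.515). Tangency of A1 to both parallel lines with radius 6.7 puts L and R at W ± 6.7·n: L = (4.0972, 5.3012), R = (-4.0972, -5.3012). Equal radii place H and K the same way about V: H = V + 6.7·n = (21.583, -8.2135), K = V − 6.7·n = (13.389, -18.816). Then |WK| = |K − W| = 23.093.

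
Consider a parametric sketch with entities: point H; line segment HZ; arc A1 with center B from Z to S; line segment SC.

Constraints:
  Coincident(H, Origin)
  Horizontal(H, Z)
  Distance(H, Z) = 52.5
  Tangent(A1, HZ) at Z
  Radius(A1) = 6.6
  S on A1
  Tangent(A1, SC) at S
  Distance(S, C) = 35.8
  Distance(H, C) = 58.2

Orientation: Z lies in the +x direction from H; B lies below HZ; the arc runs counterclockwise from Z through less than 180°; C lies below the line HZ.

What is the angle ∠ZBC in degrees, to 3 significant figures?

162°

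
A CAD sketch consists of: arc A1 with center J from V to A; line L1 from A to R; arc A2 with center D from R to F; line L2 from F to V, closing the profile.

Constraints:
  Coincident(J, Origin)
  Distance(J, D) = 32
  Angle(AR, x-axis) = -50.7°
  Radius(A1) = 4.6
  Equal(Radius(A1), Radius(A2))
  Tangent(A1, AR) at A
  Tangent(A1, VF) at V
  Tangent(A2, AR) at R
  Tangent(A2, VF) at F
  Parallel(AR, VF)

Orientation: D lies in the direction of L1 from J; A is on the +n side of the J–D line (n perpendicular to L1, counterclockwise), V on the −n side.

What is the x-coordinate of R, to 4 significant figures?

23.83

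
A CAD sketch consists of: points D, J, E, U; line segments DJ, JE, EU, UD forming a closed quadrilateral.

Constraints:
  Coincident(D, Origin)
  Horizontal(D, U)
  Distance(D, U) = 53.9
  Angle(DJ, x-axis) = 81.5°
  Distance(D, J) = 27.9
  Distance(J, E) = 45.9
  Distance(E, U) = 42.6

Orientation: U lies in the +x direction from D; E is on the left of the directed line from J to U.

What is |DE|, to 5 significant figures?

63.617

Checks: |JE| = 45.90 ✓; |EU| = 42.60 ✓.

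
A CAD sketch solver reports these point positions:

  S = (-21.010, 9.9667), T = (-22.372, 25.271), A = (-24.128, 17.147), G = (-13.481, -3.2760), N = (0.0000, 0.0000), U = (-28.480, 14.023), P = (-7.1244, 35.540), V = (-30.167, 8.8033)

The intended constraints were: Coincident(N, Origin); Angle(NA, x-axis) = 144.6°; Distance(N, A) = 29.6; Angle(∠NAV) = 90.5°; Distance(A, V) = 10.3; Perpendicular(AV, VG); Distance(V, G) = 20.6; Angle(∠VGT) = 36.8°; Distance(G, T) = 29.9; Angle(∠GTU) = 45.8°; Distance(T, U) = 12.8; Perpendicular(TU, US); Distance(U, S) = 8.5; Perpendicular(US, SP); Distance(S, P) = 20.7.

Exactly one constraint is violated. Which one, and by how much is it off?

Distance(S, P) = 20.7 — off by 8.40.

N = (0.00, 0.00) ✓; NA at 144.6° ✓; |NA| = 29.60 ✓; ∠NAV = 90.50° ✓; |AV| = 10.30 ✓; ∠(AV, VG) = 89.99° ✓; |VG| = 20.60 ✓; ∠VGT = 36.80° ✓; |GT| = 29.90 ✓; ∠GTU = 45.80° ✓; |TU| = 12.80 ✓; ∠(TU, US) = 90.00° ✓; |US| = 8.500 ✓; ∠(US, SP) = 90.00° ✓; |SP| = 29.10 ✗.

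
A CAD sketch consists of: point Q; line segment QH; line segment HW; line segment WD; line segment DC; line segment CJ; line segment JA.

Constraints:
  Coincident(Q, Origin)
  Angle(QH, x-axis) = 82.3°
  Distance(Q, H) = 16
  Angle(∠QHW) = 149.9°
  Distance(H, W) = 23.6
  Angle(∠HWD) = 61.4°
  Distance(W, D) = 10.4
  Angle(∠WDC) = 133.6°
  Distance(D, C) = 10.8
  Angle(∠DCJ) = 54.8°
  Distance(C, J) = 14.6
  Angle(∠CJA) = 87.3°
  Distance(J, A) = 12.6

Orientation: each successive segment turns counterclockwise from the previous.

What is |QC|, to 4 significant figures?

22.37

∠HWD = 61.4° gives WD at -129.0° from the x-axis; with |WD| = 10.4, D = (-13.39, 29.59). ∠WDC = 133.6° gives DC at -82.60° from the x-axis; with |DC| = 10.8, C = (-12.00, 18.88). Then |QC| = |C − Q| = 22.37.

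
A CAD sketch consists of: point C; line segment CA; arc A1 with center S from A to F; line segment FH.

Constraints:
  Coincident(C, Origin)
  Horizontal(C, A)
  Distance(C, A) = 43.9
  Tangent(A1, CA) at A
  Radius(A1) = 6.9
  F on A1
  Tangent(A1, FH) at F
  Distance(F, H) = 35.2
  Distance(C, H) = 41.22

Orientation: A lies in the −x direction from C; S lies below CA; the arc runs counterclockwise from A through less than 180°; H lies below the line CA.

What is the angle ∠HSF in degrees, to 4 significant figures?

78.91°

Checks: C.y = 0.00, A.y = 0.00 ✓; |SF| = 6.900 ✓; ∠(SF, FH) = 90.00° ✓; |FH| = 35.20 ✓; |CH| = 41.22 ✓.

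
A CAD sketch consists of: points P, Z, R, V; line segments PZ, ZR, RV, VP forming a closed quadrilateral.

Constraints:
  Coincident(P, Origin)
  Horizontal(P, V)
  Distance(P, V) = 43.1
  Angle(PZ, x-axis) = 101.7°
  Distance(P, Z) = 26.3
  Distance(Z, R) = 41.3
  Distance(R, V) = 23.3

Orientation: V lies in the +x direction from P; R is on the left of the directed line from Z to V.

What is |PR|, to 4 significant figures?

42.09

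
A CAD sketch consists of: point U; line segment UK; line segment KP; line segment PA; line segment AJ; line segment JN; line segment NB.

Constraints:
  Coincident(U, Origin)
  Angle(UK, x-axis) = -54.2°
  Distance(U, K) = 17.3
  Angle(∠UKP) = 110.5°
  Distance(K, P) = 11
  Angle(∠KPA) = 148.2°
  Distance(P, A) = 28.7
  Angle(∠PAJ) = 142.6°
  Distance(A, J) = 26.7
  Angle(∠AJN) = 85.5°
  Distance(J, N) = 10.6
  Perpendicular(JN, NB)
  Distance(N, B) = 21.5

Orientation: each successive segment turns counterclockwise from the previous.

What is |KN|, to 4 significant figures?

55.30

U is at the origin; UK runs at -54.2° with length 17.3, so K = (10.12, -14.03). ∠UKP = 110.5° gives KP at 15.30° from the x-axis; with |KP| = 11.0, P = (20.73, -11.13). ∠KPA = 148.2° gives PA at 47.10° from the x-axis; with |PA| = 28.7, A = (40.27, 9.895). ∠PAJ = 142.6° gives AJ at 84.50° from the x-axis; with |AJ| = 26.7, J = (42.83, 36.47). ∠AJN = 85.5° gives JN at 179.0° from the x-axis; with |JN| = 10.6, N = (32.23, 36.66). Then |KN| = |N − K| = 55.30.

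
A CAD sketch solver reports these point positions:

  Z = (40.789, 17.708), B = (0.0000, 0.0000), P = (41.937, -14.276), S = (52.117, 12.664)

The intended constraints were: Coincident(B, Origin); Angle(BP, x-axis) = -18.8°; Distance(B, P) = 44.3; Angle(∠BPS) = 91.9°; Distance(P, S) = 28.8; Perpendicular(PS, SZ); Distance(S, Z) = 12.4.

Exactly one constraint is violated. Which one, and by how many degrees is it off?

Perpendicular(PS, SZ) — off by 3.30°.

B = (0.00, 0.00) ✓; BP at -18.80° ✓; |BP| = 44.30 ✓; ∠BPS = 91.90° ✓; |PS| = 28.80 ✓; ∠(PS, SZ) = 86.70° ✗; |SZ| = 12.40 ✓.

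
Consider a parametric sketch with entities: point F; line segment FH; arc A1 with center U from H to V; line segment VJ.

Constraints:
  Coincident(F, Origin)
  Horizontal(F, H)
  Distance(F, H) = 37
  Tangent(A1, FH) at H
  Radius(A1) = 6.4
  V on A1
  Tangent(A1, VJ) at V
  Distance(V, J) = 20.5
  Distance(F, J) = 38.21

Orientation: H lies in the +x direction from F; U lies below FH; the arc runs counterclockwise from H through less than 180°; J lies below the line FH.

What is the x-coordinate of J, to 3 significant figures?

28.1

Checks: |UV| = 6.400 ✓; ∠(UV, VJ) = 90.00° ✓; |VJ| = 20.50 ✓; |FJ| = 38.21 ✓.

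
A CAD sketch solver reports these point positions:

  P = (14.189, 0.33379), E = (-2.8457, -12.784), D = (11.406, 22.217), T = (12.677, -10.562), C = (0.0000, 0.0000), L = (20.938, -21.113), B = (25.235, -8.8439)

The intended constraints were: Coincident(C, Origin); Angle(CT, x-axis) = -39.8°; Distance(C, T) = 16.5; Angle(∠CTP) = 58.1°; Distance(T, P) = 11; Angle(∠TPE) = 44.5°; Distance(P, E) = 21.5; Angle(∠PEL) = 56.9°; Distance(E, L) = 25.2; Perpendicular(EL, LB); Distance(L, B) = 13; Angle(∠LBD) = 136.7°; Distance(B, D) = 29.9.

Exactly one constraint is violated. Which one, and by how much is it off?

Distance(B, D) = 29.9 — off by 4.10.

C = (0.00, 0.00) ✓; CT at -39.80° ✓; |CT| = 16.50 ✓; ∠CTP = 58.10° ✓; |TP| = 11.00 ✓; ∠TPE = 44.50° ✓; |PE| = 21.50 ✓; ∠PEL = 56.90° ✓; |EL| = 25.20 ✓; ∠(EL, LB) = 90.00° ✓; |LB| = 13.00 ✓; ∠LBD = 136.7° ✓; |BD| = 34.00 ✗.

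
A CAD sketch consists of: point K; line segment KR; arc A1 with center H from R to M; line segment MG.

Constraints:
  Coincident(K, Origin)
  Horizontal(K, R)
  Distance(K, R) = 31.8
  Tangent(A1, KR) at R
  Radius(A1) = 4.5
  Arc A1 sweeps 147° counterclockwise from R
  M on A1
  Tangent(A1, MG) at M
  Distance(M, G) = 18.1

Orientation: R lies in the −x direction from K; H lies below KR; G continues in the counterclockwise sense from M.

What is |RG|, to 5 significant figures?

22.154

K is at the origin; KR is horizontal with |KR| = 31.8 and R on the −x side, so R = (-31.800, 0.0000). Since A1 is tangent to KR there, HR ⟂ KR, so H = R + (0, -4.5) = (-31.800, -4.5000). On A1, R sits at bearing 90° from H; a 147° counterclockwise sweep puts M at bearing 237°, so M = H + 4.5·(cos 237°, sin 237°) = (-34.251, -8.2740). Since A1 is tangent to MG there, HM ⟂ MG, so MG runs along (−sin 237°, cos 237°); with |MG| = 18.1, G = (-19.071, -18.132). Then |RG| = |G − R| = 22.154.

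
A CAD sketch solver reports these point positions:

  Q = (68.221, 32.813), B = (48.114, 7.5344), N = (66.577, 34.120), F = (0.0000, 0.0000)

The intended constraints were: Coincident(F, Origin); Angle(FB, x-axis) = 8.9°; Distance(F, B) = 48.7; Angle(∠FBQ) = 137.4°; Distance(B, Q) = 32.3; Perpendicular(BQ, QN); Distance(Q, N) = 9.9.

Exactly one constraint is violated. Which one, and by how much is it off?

Distance(Q, N) = 9.9 — off by 7.80.

F = (0.00, 0.00) ✓; FB at 8.900° ✓; |FB| = 48.70 ✓; ∠FBQ = 137.4° ✓; |BQ| = 32.30 ✓; ∠(BQ, QN) = 90.01° ✓; |QN| = 2.100 ✗.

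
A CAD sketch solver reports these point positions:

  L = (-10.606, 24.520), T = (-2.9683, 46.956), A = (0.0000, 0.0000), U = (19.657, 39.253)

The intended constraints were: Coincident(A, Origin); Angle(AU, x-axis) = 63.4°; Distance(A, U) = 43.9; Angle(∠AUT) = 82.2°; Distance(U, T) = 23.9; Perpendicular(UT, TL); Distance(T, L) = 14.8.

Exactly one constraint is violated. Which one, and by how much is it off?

Distance(T, L) = 14.8 — off by 8.90.

A = (0.00, 0.00) ✓; AU at 63.40° ✓; |AU| = 43.90 ✓; ∠AUT = 82.20° ✓; |UT| = 23.90 ✓; ∠(UT, TL) = 90.00° ✓; |TL| = 23.70 ✗.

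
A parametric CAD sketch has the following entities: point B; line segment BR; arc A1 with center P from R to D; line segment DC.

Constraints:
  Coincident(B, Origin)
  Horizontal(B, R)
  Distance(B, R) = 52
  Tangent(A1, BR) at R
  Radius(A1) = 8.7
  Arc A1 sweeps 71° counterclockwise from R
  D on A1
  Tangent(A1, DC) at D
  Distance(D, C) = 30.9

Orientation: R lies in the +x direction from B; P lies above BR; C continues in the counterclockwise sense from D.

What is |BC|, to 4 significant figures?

78.56

B is at the origin; B and R share the same y with |BR| = 52.0 and R on the +x side, so R = (52.00, 0.000). Tangency of A1 to BR means the radius PR is perpendicular to BR, so P = R + (0, 8.7) = (52.00, 8.700). On A1, R sits at bearing -90° from P; a 71° counterclockwise sweep puts D at bearing -19°, so D = P + 8.7·(cos -19°, sin -19°) = (60.23, 5.868). The tangent condition forces PD to be normal to DC, so DC runs along (−sin -19°, cos -19°); with |DC| = 30.9, C = (70.29, 35.08). Then |BC| = |C − B| = 78.56.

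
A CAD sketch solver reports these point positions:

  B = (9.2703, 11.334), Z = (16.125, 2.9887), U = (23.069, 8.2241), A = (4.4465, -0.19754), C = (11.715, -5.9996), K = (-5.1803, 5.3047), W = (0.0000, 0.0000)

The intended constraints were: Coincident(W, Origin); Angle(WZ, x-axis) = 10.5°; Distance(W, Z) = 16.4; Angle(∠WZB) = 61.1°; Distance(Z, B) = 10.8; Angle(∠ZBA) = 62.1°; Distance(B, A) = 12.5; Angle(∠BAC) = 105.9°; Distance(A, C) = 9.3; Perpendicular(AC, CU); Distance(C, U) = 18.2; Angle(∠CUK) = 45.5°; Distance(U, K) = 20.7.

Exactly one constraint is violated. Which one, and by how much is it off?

Distance(U, K) = 20.7 — off by 7.70.

W = (0.00, 0.00) ✓; WZ at 10.50° ✓; |WZ| = 16.40 ✓; ∠WZB = 61.10° ✓; |ZB| = 10.80 ✓; ∠ZBA = 62.10° ✓; |BA| = 12.50 ✓; ∠BAC = 105.9° ✓; |AC| = 9.300 ✓; ∠(AC, CU) = 90.00° ✓; |CU| = 18.20 ✓; ∠CUK = 45.50° ✓; |UK| = 28.40 ✗.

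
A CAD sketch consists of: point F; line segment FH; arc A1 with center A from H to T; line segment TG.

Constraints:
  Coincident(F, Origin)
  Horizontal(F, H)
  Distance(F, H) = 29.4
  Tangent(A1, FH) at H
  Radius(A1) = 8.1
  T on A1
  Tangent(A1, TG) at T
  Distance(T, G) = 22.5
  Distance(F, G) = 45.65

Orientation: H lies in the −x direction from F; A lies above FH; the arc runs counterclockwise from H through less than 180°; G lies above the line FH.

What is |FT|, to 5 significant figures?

25.222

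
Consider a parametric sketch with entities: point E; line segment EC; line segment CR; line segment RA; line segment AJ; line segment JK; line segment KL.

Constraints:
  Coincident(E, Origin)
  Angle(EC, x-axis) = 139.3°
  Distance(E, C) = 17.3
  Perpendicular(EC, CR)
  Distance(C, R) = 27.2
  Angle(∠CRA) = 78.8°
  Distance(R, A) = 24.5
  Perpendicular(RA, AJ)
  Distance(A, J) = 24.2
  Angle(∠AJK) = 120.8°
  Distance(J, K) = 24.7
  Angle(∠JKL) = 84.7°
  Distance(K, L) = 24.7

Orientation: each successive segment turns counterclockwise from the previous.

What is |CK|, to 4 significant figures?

10.36

RA is perpendicular to AJ, so AJ runs at 60.50°; with |AJ| = 24.2, J = (2.388, -0.3417). ∠AJK = 120.8° gives JK at 119.7° from the x-axis; with |JK| = 24.7, K = (-9.850, 21.11). Then |CK| = |K − C| = 10.36.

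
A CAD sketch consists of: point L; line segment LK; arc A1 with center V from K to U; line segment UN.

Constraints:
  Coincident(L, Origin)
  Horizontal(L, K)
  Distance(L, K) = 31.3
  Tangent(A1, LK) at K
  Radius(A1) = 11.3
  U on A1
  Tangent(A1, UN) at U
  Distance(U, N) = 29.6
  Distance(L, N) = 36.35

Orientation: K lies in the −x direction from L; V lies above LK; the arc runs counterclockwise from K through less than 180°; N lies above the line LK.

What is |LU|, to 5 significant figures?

21.980

L is at the origin; LK is horizontal with |LK| = 31.3 and K on the −x side, so K = (-31.300, 0.0000). A1 meets LK tangentially, so VK is at right angles to LK, so V = K + (0, 11.3) = (-31.300, 11.300). Since VU ⟂ UN (tangency), |VN| = √(11.3² + 29.6²) = 31.684 regardless of where U sits on A1. So N lies on both circle(L, 36.35) and circle(V, 31.684); the above-LK intersection is N = (-10.161, 34.901). U is the foot of the tangent from N: U = (-20.747, 7.2587).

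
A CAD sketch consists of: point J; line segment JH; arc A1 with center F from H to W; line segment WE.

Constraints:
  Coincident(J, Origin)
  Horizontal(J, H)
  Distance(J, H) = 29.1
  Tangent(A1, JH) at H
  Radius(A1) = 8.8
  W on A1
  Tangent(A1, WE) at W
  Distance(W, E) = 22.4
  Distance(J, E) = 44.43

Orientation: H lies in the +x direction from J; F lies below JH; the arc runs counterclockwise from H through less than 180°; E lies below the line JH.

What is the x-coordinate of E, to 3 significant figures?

29.9

J is at the origin; J and H share the same y with |JH| = 29.1 and H on the +x side, so H = (29.1, 0.00). A1 meets JH tangentially, so FH is at right angles to JH, so F = H + (0, -8.8) = (29.1, -8.80). Since FW ⟂ WE (tangency), |FE| = √(8.8² + 22.4²) = 24.1 regardless of where W sits on A1. So E lies on both circle(J, 44.43) and circle(F, 24.1); the below-JH intersection is E = (29.9, -32.9). W is the foot of the tangent from E: W = (21.0, -12.3).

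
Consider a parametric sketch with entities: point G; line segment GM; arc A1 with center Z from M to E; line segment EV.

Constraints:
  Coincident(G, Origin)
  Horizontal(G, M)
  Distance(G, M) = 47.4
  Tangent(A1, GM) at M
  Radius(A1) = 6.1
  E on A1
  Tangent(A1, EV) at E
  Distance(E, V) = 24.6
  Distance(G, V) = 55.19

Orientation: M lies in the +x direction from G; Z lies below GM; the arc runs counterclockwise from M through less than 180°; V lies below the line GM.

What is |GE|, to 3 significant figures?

42.0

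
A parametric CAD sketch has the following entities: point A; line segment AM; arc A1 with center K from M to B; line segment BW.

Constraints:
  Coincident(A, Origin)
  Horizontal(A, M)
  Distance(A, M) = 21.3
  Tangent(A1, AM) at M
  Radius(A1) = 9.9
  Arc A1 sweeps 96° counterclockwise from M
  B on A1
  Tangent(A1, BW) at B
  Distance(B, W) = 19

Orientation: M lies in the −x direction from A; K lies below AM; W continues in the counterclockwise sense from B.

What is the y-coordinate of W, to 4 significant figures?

-29.83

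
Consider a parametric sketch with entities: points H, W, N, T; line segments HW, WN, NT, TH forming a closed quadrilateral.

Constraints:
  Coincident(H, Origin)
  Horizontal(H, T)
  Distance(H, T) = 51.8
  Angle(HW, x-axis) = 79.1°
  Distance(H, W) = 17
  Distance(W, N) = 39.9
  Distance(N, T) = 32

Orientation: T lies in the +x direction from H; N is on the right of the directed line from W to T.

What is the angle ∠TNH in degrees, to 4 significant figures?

113.5°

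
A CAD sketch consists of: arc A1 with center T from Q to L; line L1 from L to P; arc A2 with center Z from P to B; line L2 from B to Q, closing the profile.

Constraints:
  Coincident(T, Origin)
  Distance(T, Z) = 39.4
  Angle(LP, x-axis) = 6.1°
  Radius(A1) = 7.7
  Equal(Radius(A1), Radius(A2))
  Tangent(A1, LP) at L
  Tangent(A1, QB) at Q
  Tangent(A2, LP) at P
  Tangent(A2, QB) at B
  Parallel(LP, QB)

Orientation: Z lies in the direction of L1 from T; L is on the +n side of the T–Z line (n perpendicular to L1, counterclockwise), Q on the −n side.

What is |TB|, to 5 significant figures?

40.145

Tangency of A1 to both parallel lines with radius 7.7 puts L and Q at T ± 7.7·n: L = (-0.81823, 7.6564), Q = (0.81823, -7.6564). Equal radii place P and B the same way about Z: P = Z + 7.7·n = (38.359, 11.843), B = Z − 7.7·n = (39.995, -3.4696). Then |TB| = |B − T| = 40.145.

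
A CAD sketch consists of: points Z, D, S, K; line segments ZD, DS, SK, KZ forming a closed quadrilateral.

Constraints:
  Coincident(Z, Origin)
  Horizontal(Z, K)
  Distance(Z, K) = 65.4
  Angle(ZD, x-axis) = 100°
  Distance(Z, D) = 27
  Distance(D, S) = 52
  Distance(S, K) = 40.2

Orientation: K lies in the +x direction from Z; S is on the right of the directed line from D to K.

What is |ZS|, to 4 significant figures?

31.10

Z is at the origin; Z and K share the same y with |ZK| = 65.4 and K in +x, so K = (65.4, 0). ZD runs at 100.0° with |ZD| = 27.0, so D = (-4.689, 26.59). S is determined by |DS| = 52.0 and |SK| = 40.2 together: it lies at the intersection of circle(D, 52.0) and circle(K, 40.2). With |DK| = 74.96, the foot of the radical line on DK is 44.74 from D and the perpendicular offset is √(52.0² − 44.74²) = 26.50. Taking the right-of-DK solution: S = (27.74, -14.06).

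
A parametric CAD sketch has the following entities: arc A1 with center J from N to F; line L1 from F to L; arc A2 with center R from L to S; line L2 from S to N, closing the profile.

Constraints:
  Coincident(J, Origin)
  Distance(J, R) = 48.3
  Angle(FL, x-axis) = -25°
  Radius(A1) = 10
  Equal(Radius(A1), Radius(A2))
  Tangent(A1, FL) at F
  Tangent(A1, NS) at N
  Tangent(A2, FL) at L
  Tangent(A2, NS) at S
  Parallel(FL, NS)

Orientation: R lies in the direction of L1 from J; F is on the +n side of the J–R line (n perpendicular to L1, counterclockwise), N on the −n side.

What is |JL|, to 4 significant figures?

49.32

Tangency of A1 to both parallel lines with radius 10.0 puts F and N at J ± 10.0·n: F = (4.226, 9.063), N = (-4.226, -9.063). Equal radii place L and S the same way about R: L = R + 10.0·n = (48.00, -11.35), S = R − 10.0·n = (39.55, -29.48). Then |JL| = |L − J| = 49.32.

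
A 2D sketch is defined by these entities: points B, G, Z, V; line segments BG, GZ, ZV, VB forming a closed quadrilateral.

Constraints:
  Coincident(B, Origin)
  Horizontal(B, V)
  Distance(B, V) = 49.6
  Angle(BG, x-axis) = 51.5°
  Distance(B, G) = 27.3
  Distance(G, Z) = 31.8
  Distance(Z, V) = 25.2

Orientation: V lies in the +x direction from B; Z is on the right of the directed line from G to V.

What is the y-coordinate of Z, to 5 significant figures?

-9.1029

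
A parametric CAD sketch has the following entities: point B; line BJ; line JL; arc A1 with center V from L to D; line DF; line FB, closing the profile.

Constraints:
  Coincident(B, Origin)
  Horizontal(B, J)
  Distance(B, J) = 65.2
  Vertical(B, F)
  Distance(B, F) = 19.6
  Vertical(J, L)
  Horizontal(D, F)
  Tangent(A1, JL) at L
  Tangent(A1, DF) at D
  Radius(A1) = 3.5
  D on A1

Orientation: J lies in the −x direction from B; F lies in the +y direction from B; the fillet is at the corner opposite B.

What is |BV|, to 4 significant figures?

63.77

B is at the origin; B and J share the same y with |BJ| = 65.2 and J on the −x side, so J = (-65.20, 0.000). B and F share the same x with |BF| = 19.6 and F on the +y side, so F = (0.000, 19.60). The virtual corner opposite B is at (-65.20, 19.60). The tangent condition forces VL to be normal to JL and A1 meets DF tangentially, so VD is at right angles to DF, with radius 3.5, so the center V sits 3.5 in from both sides at V = (-61.70, 16.10). Then |BV| = |V − B| = 63.77.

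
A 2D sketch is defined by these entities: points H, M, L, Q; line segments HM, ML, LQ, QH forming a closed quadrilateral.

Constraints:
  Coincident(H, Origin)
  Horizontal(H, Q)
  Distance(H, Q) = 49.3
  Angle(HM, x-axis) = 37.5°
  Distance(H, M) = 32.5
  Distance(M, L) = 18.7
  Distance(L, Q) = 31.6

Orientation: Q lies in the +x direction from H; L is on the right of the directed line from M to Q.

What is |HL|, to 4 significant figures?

18.06

H is at the origin; HQ is horizontal with |HQ| = 49.3 and Q in +x, so Q = (49.3, 0). HM runs at 37.5° with |HM| = 32.5, so M = (25.78, 19.78). L is determined by |ML| = 18.7 and |LQ| = 31.6 together: it lies at the intersection of circle(M, 18.7) and circle(Q, 31.6). With |MQ| = 30.73, the foot of the radical line on MQ is 4.809 from M and the perpendicular offset is √(18.7² − 4.809²) = 18.07. Taking the right-of-MQ solution: L = (17.83, 2.861).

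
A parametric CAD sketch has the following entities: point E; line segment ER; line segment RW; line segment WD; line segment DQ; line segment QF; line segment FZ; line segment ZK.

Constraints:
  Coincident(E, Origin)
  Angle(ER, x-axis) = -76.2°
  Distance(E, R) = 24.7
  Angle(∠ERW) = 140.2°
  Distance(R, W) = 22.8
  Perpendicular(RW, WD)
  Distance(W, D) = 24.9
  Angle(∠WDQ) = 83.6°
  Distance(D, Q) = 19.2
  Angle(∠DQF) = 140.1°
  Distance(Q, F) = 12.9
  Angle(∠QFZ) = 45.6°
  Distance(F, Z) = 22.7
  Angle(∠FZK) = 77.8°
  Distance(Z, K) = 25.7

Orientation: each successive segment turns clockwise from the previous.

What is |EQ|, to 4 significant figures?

23.74

E is at the origin; ER runs at -76.2° with length 24.7, so R = (5.892, -23.99). ∠ERW = 140.2° gives RW at -116.0° from the x-axis; with |RW| = 22.8, W = (-4.103, -44.48). The perpendicularity gives WD at right angles to RW, so WD runs at 154.0°; with |WD| = 24.9, D = (-26.48, -33.56). ∠WDQ = 83.6° gives DQ at 57.60° from the x-axis; with |DQ| = 19.2, Q = (-16.20, -17.35). Then |EQ| = |Q − E| = 23.74.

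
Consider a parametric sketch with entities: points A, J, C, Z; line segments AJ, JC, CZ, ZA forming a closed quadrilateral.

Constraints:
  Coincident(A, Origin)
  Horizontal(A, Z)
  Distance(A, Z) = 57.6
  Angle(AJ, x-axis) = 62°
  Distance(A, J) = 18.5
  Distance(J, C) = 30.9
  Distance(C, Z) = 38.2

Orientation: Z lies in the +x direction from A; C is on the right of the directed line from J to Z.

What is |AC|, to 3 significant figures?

24.4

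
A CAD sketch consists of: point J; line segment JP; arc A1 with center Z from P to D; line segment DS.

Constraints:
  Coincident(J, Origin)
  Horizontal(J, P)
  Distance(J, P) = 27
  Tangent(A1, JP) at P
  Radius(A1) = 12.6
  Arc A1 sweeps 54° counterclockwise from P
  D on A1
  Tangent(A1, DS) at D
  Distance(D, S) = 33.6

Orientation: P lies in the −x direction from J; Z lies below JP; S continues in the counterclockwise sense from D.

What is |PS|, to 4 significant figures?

44.10

J is at the origin; J and P share the same y with |JP| = 27.0 and P on the −x side, so P = (-27.00, 0.000). Tangency of A1 to JP means the radius ZP is perpendicular to JP, so Z = P + (0, -12.6) = (-27.00, -12.60). On A1, P sits at bearing 90° from Z; a 54° counterclockwise sweep puts D at bearing 144°, so D = Z + 12.6·(cos 144°, sin 144°) = (-37.19, -5.194). A1 meets DS tangentially, so ZD is at right angles to DS, so DS runs along (−sin 144°, cos 144°); with |DS| = 33.6, S = (-56.94, -32.38). Then |PS| = |S − P| = 44.10.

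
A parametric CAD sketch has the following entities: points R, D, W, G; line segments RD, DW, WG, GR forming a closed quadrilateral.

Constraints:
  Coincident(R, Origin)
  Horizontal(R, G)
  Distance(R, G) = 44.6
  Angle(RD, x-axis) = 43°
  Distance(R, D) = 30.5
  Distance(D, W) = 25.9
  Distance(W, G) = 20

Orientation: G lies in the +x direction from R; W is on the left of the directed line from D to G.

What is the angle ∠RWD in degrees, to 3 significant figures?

24.7°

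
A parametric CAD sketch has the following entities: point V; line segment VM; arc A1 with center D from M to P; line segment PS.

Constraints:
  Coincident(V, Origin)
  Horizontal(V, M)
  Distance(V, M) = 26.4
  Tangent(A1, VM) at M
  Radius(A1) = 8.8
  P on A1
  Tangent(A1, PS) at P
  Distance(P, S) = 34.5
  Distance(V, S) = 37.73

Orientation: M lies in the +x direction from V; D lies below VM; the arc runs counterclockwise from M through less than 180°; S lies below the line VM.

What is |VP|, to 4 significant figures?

19.06

V is at the origin; VM is horizontal with |VM| = 26.4 and M on the +x side, so M = (26.40, 0.000). Since A1 is tangent to VM there, DM ⟂ VM, so D = M + (0, -8.8) = (26.40, -8.800). Since DP ⟂ PS (tangency), |DS| = √(8.8² + 34.5²) = 35.60 regardless of where P sits on A1. So S lies on both circle(V, 37.73) and circle(D, 35.60); the below-VM intersection is S = (5.160, -37.38). P is the foot of the tangent from S: P = (18.26, -5.459).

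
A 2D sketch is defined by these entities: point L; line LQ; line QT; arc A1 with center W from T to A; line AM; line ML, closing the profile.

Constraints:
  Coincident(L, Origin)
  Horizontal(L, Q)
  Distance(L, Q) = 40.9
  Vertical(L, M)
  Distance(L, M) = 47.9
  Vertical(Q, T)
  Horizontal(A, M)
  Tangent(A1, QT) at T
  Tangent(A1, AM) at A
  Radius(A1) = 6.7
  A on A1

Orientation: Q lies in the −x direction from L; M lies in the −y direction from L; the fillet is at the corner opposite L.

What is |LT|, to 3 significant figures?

58.1

L is at the origin; L and Q share the same y with |LQ| = 40.9 and Q on the −x side, so Q = (-40.9, 0.00). LM is vertical with |LM| = 47.9 and M on the −y side, so M = (0.00, -47.9). The virtual corner opposite L is at (-40.9, -47.9). Since A1 is tangent to QT there, WT ⟂ QT and since A1 is tangent to AM there, WA ⟂ AM, with radius 6.7, so the center W sits 6.7 in from both sides at W = (-34.2, -41.2). That places the tangent points at T = (-40.9, -41.2) on QT and A = (-34.2, -47.9) on AM. Then |LT| = |T − L| = 58.1.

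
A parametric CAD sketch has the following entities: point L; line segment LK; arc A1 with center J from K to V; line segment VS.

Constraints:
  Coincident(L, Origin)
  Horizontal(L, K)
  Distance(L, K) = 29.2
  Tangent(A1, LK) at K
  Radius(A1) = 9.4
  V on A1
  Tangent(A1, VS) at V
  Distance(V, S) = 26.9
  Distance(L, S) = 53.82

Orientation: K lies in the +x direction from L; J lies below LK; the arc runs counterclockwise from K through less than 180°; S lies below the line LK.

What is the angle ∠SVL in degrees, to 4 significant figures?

167.5°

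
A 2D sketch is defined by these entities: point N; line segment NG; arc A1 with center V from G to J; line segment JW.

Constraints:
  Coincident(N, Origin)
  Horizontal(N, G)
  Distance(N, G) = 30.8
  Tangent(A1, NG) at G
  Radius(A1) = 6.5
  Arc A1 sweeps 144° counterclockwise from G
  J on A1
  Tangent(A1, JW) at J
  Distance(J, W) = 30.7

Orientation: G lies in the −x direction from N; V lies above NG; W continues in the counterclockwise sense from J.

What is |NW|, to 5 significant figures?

59.776

N is at the origin; N and G share the same y with |NG| = 30.8 and G on the −x side, so G = (-30.800, 0.0000). Since A1 is tangent to NG there, VG ⟂ NG, so V = G + (0, 6.5) = (-30.800, 6.5000). On A1, G sits at bearing -90° from V; a 144° counterclockwise sweep puts J at bearing 54°, so J = V + 6.5·(cos 54°, sin 54°) = (-26.979, 11.759). The tangent condition forces VJ to be normal to JW, so JW runs along (−sin 54°, cos 54°); with |JW| = 30.7, W = (-51.816, 29.804). Then |NW| = |W − N| = 59.776.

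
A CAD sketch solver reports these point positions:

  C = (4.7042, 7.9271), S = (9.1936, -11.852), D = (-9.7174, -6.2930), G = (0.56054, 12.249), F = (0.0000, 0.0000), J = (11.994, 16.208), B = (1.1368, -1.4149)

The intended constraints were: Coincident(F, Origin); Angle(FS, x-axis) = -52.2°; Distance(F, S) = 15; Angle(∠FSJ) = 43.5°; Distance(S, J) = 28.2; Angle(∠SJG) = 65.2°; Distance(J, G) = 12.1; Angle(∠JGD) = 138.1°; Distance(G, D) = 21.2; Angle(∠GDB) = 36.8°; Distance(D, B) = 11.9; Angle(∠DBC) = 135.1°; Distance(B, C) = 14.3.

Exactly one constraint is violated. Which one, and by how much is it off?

Distance(B, C) = 14.3 — off by 4.30.

F = (0.00, 0.00) ✓; FS at -52.20° ✓; |FS| = 15.00 ✓; ∠FSJ = 43.50° ✓; |SJ| = 28.20 ✓; ∠SJG = 65.20° ✓; |JG| = 12.10 ✓; ∠JGD = 138.1° ✓; |GD| = 21.20 ✓; ∠GDB = 36.80° ✓; |DB| = 11.90 ✓; ∠DBC = 135.1° ✓; |BC| = 10.00 ✗.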